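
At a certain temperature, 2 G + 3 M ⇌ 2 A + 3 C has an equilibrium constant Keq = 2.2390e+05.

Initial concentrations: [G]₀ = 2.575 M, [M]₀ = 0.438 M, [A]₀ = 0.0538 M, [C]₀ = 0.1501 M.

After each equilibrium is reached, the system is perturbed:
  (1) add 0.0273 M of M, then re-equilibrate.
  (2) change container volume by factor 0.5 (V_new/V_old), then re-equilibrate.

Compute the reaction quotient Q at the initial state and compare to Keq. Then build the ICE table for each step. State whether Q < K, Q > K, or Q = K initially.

Q₀ = 1.7568e-05; Q < K (proceeds forward)

Q₀ = 1.7568e-05 vs Keq = 2.2390e+05 ⇒ Q<K, forward
Step 1:
                  G         M         A         C
  I           2.575     0.438    0.0538    0.1501
  C         -0.2902   -0.4353    0.2902    0.4353
  E           2.285  0.002728     0.344    0.5854
  solve Keq expr → x = 0.1451; check Q = 2.2390e+05
Then add 0.0273 M of M.
Step 2:
                  G         M         A         C
  I           2.285   0.03003     0.344    0.5854
  C        -0.01804  -0.02706   0.01804   0.02706
  E           2.267  0.002969     0.362    0.6124
  solve Keq expr → x = 0.00902; check Q = 2.2390e+05
Then change container volume by factor 0.5 (V_new/V_old).
Step 3:
                  G         M         A         C
  I           4.534  0.005938     0.724     1.225
  C               0         0         0         0
  E           4.534  0.005938     0.724     1.225
  solve Keq expr → x = 0; check Q = 2.2390e+05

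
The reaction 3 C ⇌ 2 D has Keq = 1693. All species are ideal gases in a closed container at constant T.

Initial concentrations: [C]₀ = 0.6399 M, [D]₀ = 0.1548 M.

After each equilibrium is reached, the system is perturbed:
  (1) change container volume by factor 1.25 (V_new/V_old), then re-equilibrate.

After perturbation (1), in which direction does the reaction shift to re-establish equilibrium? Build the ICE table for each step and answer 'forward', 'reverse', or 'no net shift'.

Q₀ = 0.09145 vs Keq = 1693 ⇒ Q<K, forward
Step 1:
                    C           D
  Initial      0.6399      0.1548
  Change       -0.584      0.3893
  Equil       0.05592      0.5441
  solve Keq expr → x = 0.1947; check Q = 1693
Then change container volume by factor 1.25 (V_new/V_old).
Step 2:
                    C           D
  Initial     0.04474      0.4353
  Change     0.003292   -0.002195
  Equil       0.04803      0.4331
  solve Keq expr → x = -0.001097; check Q = 1693

Direction: reverse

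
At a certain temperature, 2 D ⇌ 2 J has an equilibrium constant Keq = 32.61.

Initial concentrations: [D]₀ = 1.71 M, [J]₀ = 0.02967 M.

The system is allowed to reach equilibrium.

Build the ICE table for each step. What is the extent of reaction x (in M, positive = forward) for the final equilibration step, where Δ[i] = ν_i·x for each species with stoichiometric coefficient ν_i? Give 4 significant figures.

Q₀ = 3.0105e-04 vs Keq = 32.61 ⇒ Q<K, forward
Step 1:
                  D         J
  Initial      1.71   0.02967
  Change     -1.451     1.451
  Equil      0.2592      1.48
  solve Keq expr → x = 0.7254; check Q = 32.61

x = 0.7254 M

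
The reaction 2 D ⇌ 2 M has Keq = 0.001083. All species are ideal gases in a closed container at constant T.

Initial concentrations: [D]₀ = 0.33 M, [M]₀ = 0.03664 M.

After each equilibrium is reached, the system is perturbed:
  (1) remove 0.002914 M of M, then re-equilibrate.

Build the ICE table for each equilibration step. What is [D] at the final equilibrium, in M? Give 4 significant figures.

Q₀ = 0.01233 vs Keq = 0.001083 ⇒ Q>K, reverse
Step 1:
                  D         M
  Initial      0.33   0.03664
  Change    0.02496  -0.02496
  Equil       0.355   0.01168
  solve Keq expr → x = -0.01248; check Q = 0.001083
Then remove 0.002914 M of M.
Step 2:
                  D         M
  Initial     0.355  0.008767
  Change  -0.002821  0.002821
  Equil      0.3521   0.01159
  solve Keq expr → x = 0.001411; check Q = 0.001083

[D]_eq = 0.3521 M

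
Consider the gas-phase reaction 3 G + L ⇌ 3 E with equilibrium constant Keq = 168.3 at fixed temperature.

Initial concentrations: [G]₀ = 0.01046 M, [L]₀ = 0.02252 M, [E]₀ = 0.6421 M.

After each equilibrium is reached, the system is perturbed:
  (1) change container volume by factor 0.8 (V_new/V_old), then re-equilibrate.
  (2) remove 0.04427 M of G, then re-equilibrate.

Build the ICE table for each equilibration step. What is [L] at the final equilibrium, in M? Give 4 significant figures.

Q₀ = 1.0272e+07 vs Keq = 168.3 ⇒ Q>K, reverse
Step 1:
                  G         L         E
  init      0.01046   0.02252    0.6421
  Δ          0.1811   0.06036   -0.1811
  eq         0.1915   0.08288     0.461
  solve Keq expr → x = -0.06036; check Q = 168.3
Then change container volume by factor 0.8 (V_new/V_old).
Step 2:
                  G         L         E
  init       0.2394    0.1036    0.5763
  Δ         -0.0105 -0.003501    0.0105
  eq         0.2289    0.1001    0.5868
  solve Keq expr → x = 0.003501; check Q = 168.3
Then remove 0.04427 M of G.
Step 3:
                  G         L         E
  init       0.1846    0.1001    0.5868
  Δ         0.02735  0.009117  -0.02735
  eq          0.212    0.1092    0.5594
  solve Keq expr → x = -0.009117; check Q = 168.3

[L]_eq = 0.1092 M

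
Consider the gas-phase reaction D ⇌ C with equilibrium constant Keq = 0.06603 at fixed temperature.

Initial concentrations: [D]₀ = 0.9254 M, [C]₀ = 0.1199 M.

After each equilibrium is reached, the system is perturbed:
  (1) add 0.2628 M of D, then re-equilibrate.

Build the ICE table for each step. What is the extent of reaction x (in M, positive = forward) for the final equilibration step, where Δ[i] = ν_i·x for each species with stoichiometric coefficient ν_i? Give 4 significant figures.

Q₀ = 0.1296 vs Keq = 0.06603 ⇒ Q>K, reverse
Step 1:
                  D         C
  init       0.9254    0.1199
  Δ         0.05515  -0.05515
  eq         0.9806   0.06475
  solve Keq expr → x = -0.05515; check Q = 0.06603
Then add 0.2628 M of D.
Step 2:
                  D         C
  init        1.243   0.06475
  Δ        -0.01628   0.01628
  eq          1.227   0.08102
  solve Keq expr → x = 0.01628; check Q = 0.06603

x = 0.01628 M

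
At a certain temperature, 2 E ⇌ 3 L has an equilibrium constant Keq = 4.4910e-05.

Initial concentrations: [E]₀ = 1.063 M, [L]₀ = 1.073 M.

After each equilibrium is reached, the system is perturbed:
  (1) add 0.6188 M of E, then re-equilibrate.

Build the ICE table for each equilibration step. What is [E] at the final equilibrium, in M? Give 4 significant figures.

[E]_eq = 2.355 M

Q₀ = 1.093 vs Keq = 4.4910e-05 ⇒ Q>K, reverse
Step 1:
                   E          L
  I            1.063      1.073
  C            0.681     -1.021
  E            1.744     0.0515
  solve Keq expr → x = -0.3405; check Q = 4.4910e-05
Then add 0.6188 M of E.
Step 2:
                   E          L
  I            2.363     0.0515
  C        -0.007614    0.01142
  E            2.355    0.06292
  solve Keq expr → x = 0.003807; check Q = 4.4910e-05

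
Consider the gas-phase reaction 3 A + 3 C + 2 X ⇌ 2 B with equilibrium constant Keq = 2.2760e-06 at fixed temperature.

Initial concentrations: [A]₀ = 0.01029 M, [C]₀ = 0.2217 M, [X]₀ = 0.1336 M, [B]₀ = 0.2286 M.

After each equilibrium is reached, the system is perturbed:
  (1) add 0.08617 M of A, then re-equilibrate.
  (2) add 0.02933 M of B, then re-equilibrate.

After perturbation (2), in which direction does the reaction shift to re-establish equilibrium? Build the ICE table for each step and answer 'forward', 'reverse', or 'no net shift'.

Q₀ = 2.4660e+08 vs Keq = 2.2760e-06 ⇒ Q>K, reverse
Step 1:
                   A          C          X          B
  I          0.01029     0.2217     0.1336     0.2286
  C           0.3428     0.3428     0.2286    -0.2286
  E           0.3531     0.5645     0.3622 4.8627e-05
  solve Keq expr → x = -0.1143; check Q = 2.2760e-06
Then add 0.08617 M of A.
Step 2:
                   A          C          X          B
  I           0.4393     0.5645     0.3622 4.8627e-05
  C       -2.8245e-05 -2.8245e-05 -1.8830e-05 1.8830e-05
  E           0.4393     0.5645     0.3621 6.7457e-05
  solve Keq expr → x = 9.4149e-06; check Q = 2.2760e-06
Then add 0.02933 M of B.
Step 3:
                   A          C          X          B
  I           0.4393     0.5645     0.3621     0.0294
  C          0.04395    0.04395     0.0293    -0.0293
  E           0.4832     0.6085     0.3914 9.4145e-05
  solve Keq expr → x = -0.01465; check Q = 2.2760e-06

Direction: reverse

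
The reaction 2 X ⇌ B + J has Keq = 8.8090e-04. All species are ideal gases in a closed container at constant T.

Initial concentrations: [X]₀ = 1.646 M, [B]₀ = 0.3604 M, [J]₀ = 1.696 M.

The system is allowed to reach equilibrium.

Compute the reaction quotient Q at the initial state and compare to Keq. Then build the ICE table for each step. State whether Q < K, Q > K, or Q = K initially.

Q₀ = 0.2256; Q > K (proceeds reverse)

Q₀ = 0.2256 vs Keq = 8.8090e-04 ⇒ Q>K, reverse
Step 1:
                    X           B           J
  Initial       1.646      0.3604       1.696
  Change       0.7135     -0.3567     -0.3567
  Equil         2.359    0.003662       1.339
  solve Keq expr → x = -0.3567; check Q = 8.8090e-04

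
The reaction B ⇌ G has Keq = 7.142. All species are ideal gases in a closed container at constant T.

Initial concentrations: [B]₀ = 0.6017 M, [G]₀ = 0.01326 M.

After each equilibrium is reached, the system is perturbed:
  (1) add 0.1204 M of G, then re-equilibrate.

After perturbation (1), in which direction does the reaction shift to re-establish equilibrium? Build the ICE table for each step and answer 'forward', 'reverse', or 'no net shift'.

Direction: reverse

Q₀ = 0.02204 vs Keq = 7.142 ⇒ Q<K, forward
Step 1:
                  B         G
  I          0.6017   0.01326
  C         -0.5262    0.5262
  E         0.07553    0.5394
  solve Keq expr → x = 0.5262; check Q = 7.142
Then add 0.1204 M of G.
Step 2:
                  B         G
  I         0.07553    0.6598
  C         0.01479  -0.01479
  E         0.09032     0.645
  solve Keq expr → x = -0.01479; check Q = 7.142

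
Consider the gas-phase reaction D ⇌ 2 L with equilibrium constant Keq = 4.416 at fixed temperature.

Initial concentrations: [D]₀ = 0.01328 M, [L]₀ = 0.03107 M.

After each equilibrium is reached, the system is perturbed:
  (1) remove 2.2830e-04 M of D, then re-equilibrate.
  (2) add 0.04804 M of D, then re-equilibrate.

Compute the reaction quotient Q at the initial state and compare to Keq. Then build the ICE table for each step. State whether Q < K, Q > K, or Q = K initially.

Q₀ = 0.07269 vs Keq = 4.416 ⇒ Q<K, forward
Step 1:
                  D         L
  Initial   0.01328   0.03107
  Change   -0.01256   0.02513
  Equil   7.1522e-04    0.0562
  solve Keq expr → x = 0.01256; check Q = 4.416
Then remove 2.2830e-04 M of D.
Step 2:
                  D         L
  Initial 4.8692e-04    0.0562
  Change  2.1728e-04 -4.3456e-04
  Equil   7.0420e-04   0.05577
  solve Keq expr → x = -2.1728e-04; check Q = 4.416
Then add 0.04804 M of D.
Step 3:
                  D         L
  Initial   0.04874   0.05577
  Change   -0.04406   0.08811
  Equil    0.004688    0.1439
  solve Keq expr → x = 0.04406; check Q = 4.416

Q₀ = 0.07269; Q < K (proceeds forward)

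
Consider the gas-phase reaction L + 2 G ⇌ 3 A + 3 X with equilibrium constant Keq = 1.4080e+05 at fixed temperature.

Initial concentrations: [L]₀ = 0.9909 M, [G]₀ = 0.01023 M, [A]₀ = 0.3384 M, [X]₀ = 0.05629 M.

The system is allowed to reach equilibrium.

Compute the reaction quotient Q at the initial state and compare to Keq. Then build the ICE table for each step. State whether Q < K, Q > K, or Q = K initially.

Q₀ = 0.06665; Q < K (proceeds forward)

Q₀ = 0.06665 vs Keq = 1.4080e+05 ⇒ Q<K, forward
Step 1:
                  L         G         A         X
  Initial    0.9909   0.01023    0.3384   0.05629
  Change   -0.00511  -0.01022   0.01533   0.01533
  Equil      0.9858 1.0823e-05    0.3537   0.07162
  solve Keq expr → x = 0.00511; check Q = 1.4080e+05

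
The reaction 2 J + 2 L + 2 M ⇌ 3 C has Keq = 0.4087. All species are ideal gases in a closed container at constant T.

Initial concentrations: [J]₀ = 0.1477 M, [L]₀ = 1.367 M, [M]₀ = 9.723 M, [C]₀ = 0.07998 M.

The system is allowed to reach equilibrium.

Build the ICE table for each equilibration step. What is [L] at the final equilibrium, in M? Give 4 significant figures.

Q₀ = 1.3275e-04 vs Keq = 0.4087 ⇒ Q<K, forward
Step 1:
                  J         L         M         C
  I          0.1477     1.367     9.723   0.07998
  C         -0.1289   -0.1289   -0.1289    0.1933
  E         0.01882     1.238     9.594    0.2733
  solve Keq expr → x = 0.06444; check Q = 0.4087

[L]_eq = 1.238 M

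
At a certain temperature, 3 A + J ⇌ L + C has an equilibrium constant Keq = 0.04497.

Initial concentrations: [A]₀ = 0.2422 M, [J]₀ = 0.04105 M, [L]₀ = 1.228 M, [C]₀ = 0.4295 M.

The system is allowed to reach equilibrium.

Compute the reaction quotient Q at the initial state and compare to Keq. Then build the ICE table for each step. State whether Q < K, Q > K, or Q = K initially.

Q₀ = 904.3 vs Keq = 0.04497 ⇒ Q>K, reverse
Step 1:
                  A         J         L         C
  Initial    0.2422   0.04105     1.228    0.4295
  Change      1.122     0.374    -0.374    -0.374
  Equil       1.364    0.4151     0.854   0.05549
  solve Keq expr → x = -0.374; check Q = 0.04497

Q₀ = 904.3; Q > K (proceeds reverse)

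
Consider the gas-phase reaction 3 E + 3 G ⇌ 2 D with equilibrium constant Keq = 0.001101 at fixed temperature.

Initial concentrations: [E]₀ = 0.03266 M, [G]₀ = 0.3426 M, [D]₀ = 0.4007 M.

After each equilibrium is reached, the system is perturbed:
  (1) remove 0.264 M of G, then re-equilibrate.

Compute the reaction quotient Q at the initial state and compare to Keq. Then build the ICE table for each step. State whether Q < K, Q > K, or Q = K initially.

Q₀ = 1.1461e+05; Q > K (proceeds reverse)

Q₀ = 1.1461e+05 vs Keq = 0.001101 ⇒ Q>K, reverse
Step 1:
                    E           G           D
  Initial     0.03266      0.3426      0.4007
  Change       0.5799      0.5799     -0.3866
  Equil        0.6126      0.9225      0.0141
  solve Keq expr → x = -0.1933; check Q = 0.001101
Then remove 0.264 M of G.
Step 2:
                    E           G           D
  Initial      0.6126      0.6585      0.0141
  Change     0.007909    0.007909   -0.005273
  Equil        0.6205      0.6664    0.008823
  solve Keq expr → x = -0.002636; check Q = 0.001101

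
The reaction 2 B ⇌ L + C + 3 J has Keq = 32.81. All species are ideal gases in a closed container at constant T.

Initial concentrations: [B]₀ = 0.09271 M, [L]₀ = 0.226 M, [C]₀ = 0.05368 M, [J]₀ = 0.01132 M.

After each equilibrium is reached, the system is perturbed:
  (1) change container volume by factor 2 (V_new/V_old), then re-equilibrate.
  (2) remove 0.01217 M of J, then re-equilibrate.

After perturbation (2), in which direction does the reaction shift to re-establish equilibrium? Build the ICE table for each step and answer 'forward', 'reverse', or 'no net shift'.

Q₀ = 2.0474e-06 vs Keq = 32.81 ⇒ Q<K, forward
Step 1:
                    B           L           C           J
  Initial     0.09271       0.226     0.05368     0.01132
  Change     -0.09108     0.04554     0.04554      0.1366
  Equil      0.001631      0.2715     0.09922      0.1479
  solve Keq expr → x = 0.04554; check Q = 32.81
Then change container volume by factor 2 (V_new/V_old).
Step 2:
                    B           L           C           J
  Initial  8.1528e-04      0.1358     0.04961     0.07397
  Change  -5.2140e-04  2.6070e-04  2.6070e-04  7.8210e-04
  Equil    2.9388e-04       0.136     0.04987     0.07475
  solve Keq expr → x = 2.6070e-04; check Q = 32.81
Then remove 0.01217 M of J.
Step 3:
                    B           L           C           J
  Initial  2.9388e-04       0.136     0.04987     0.06258
  Change  -6.8105e-05  3.4053e-05  3.4053e-05  1.0216e-04
  Equil    2.2577e-04      0.1361      0.0499     0.06268
  solve Keq expr → x = 3.4053e-05; check Q = 32.81

Direction: forward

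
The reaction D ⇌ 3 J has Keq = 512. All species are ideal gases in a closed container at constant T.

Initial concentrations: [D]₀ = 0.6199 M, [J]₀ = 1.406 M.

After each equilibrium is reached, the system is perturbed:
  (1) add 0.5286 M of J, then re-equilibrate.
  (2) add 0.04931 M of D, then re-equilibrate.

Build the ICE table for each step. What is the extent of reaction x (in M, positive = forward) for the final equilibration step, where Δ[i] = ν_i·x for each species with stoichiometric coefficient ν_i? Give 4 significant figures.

Q₀ = 4.484 vs Keq = 512 ⇒ Q<K, forward
Step 1:
                    D           J
  init         0.6199       1.406
  Δ           -0.5621       1.686
  eq          0.05776       3.092
  solve Keq expr → x = 0.5621; check Q = 512
Then add 0.5286 M of J.
Step 2:
                    D           J
  init        0.05776       3.621
  Δ           0.02855    -0.08564
  eq          0.08631       3.535
  solve Keq expr → x = -0.02855; check Q = 512
Then add 0.04931 M of D.
Step 3:
                    D           J
  init         0.1356       3.535
  Δ          -0.04018      0.1205
  eq          0.09544       3.656
  solve Keq expr → x = 0.04018; check Q = 512

x = 0.04018 M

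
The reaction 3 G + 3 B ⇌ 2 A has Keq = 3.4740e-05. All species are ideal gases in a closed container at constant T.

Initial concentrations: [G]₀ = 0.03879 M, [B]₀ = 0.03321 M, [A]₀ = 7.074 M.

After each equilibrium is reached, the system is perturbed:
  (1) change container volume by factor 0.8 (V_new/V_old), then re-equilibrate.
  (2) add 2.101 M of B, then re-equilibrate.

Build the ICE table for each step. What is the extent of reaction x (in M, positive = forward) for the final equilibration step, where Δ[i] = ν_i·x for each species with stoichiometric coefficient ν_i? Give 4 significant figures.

x = 0.2154 M

Q₀ = 2.3408e+10 vs Keq = 3.4740e-05 ⇒ Q>K, reverse
Step 1:
                  G         B         A
  I         0.03879   0.03321     7.074
  C           7.226     7.226    -4.817
  E           7.264     7.259     2.257
  solve Keq expr → x = -2.409; check Q = 3.4740e-05
Then change container volume by factor 0.8 (V_new/V_old).
Step 2:
                  G         B         A
  I           9.081     9.074     2.821
  C         -0.7935   -0.7935     0.529
  E           8.287      8.28      3.35
  solve Keq expr → x = 0.2645; check Q = 3.4740e-05
Then add 2.101 M of B.
Step 3:
                  G         B         A
  I           8.287     10.38      3.35
  C         -0.6463   -0.6463    0.4309
  E           7.641     9.735     3.781
  solve Keq expr → x = 0.2154; check Q = 3.4740e-05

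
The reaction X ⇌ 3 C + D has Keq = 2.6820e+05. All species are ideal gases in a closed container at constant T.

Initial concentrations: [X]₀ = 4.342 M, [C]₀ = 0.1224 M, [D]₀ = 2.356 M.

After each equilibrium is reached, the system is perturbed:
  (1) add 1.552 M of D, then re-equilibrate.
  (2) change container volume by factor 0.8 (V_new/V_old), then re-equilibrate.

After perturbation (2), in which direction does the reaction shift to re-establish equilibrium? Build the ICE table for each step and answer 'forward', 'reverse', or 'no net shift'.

Direction: reverse

Q₀ = 9.9502e-04 vs Keq = 2.6820e+05 ⇒ Q<K, forward
Step 1:
                  X         C         D
  Initial     4.342    0.1224     2.356
  Change     -4.288     12.86     4.288
  Equil     0.05424     12.99     6.644
  solve Keq expr → x = 4.288; check Q = 2.6820e+05
Then add 1.552 M of D.
Step 2:
                  X         C         D
  Initial   0.05424     12.99     8.196
  Change    0.01202  -0.03605  -0.01202
  Equil     0.06626     12.95     8.184
  solve Keq expr → x = -0.01202; check Q = 2.6820e+05
Then change container volume by factor 0.8 (V_new/V_old).
Step 3:
                  X         C         D
  Initial   0.08283     16.19     10.23
  Change    0.07151   -0.2145  -0.07151
  Equil      0.1543     15.97     10.16
  solve Keq expr → x = -0.07151; check Q = 2.6820e+05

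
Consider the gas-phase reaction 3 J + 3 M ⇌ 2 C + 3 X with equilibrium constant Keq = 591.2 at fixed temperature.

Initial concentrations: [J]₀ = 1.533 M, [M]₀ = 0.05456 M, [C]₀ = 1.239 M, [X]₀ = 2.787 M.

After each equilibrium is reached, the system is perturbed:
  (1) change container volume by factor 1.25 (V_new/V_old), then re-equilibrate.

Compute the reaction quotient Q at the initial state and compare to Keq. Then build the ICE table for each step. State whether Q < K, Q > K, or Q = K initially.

Q₀ = 5.6794e+04 vs Keq = 591.2 ⇒ Q>K, reverse
Step 1:
                  J         M         C         X
  Initial     1.533   0.05456     1.239     2.787
  Change     0.1493    0.1493   -0.0995   -0.1493
  Equil       1.682    0.2038     1.139     2.638
  solve Keq expr → x = -0.04975; check Q = 591.2
Then change container volume by factor 1.25 (V_new/V_old).
Step 2:
                  J         M         C         X
  Initial     1.346    0.1631    0.9116      2.11
  Change   0.009708  0.009708 -0.006472 -0.009708
  Equil       1.356    0.1728    0.9051       2.1
  solve Keq expr → x = -0.003236; check Q = 591.2

Q₀ = 5.6794e+04; Q > K (proceeds reverse)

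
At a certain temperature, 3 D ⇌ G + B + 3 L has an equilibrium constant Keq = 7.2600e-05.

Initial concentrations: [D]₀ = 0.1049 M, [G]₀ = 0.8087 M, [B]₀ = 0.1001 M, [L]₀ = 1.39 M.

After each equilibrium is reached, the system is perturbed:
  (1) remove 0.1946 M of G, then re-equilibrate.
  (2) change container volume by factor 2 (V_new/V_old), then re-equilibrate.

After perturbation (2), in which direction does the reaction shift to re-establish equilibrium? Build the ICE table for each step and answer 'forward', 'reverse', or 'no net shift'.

Direction: forward

Q₀ = 188.3 vs Keq = 7.2600e-05 ⇒ Q>K, reverse
Step 1:
                    D           G           B           L
  I            0.1049      0.8087      0.1001        1.39
  C            0.3003     -0.1001     -0.1001     -0.3003
  E            0.4052      0.7086  5.2668e-06        1.09
  solve Keq expr → x = -0.1001; check Q = 7.2600e-05
Then remove 0.1946 M of G.
Step 2:
                    D           G           B           L
  I            0.4052       0.514  5.2668e-06        1.09
  C       -5.9806e-06  1.9935e-06  1.9935e-06  5.9806e-06
  E            0.4052       0.514  7.2604e-06        1.09
  solve Keq expr → x = 1.9935e-06; check Q = 7.2600e-05
Then change container volume by factor 2 (V_new/V_old).
Step 3:
                    D           G           B           L
  I            0.2026       0.257  3.6302e-06      0.5449
  C       -3.2641e-05  1.0880e-05  1.0880e-05  3.2641e-05
  E            0.2026       0.257  1.4510e-05      0.5449
  solve Keq expr → x = 1.0880e-05; check Q = 7.2600e-05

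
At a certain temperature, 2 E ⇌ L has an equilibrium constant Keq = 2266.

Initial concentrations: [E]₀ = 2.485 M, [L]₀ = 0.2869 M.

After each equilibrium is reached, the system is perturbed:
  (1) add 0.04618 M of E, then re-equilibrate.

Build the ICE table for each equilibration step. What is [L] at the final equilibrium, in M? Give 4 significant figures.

Q₀ = 0.04646 vs Keq = 2266 ⇒ Q<K, forward
Step 1:
                   E          L
  I            2.485     0.2869
  C           -2.459       1.23
  E          0.02587      1.516
  solve Keq expr → x = 1.23; check Q = 2266
Then add 0.04618 M of E.
Step 2:
                   E          L
  I          0.07205      1.516
  C         -0.04598    0.02299
  E          0.02606      1.539
  solve Keq expr → x = 0.02299; check Q = 2266

[L]_eq = 1.539 M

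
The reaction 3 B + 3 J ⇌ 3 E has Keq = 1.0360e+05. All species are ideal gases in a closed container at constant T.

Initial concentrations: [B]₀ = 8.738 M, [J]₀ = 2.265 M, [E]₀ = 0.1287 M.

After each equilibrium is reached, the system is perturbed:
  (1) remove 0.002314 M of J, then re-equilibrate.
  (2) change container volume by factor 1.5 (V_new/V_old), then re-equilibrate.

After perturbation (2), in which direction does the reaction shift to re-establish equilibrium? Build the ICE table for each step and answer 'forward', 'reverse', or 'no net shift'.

Q₀ = 2.7498e-07 vs Keq = 1.0360e+05 ⇒ Q<K, forward
Step 1:
                    B           J           E
  I             8.738       2.265      0.1287
  C            -2.257      -2.257       2.257
  E             6.481    0.007838       2.386
  solve Keq expr → x = 0.7524; check Q = 1.0360e+05
Then remove 0.002314 M of J.
Step 2:
                    B           J           E
  I             6.481    0.005524       2.386
  C          0.002304    0.002304   -0.002304
  E             6.483    0.007828       2.384
  solve Keq expr → x = -7.6788e-04; check Q = 1.0360e+05
Then change container volume by factor 1.5 (V_new/V_old).
Step 3:
                    B           J           E
  I             4.322    0.005219       1.589
  C          0.002592    0.002592   -0.002592
  E             4.325    0.007811       1.586
  solve Keq expr → x = -8.6397e-04; check Q = 1.0360e+05

Direction: reverse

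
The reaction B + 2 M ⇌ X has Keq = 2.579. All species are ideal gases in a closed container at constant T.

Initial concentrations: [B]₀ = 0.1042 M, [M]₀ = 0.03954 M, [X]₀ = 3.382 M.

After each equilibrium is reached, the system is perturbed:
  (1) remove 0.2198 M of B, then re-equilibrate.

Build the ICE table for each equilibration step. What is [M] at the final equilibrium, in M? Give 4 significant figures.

[M]_eq = 1.378 M

Q₀ = 2.0760e+04 vs Keq = 2.579 ⇒ Q>K, reverse
Step 1:
                    B           M           X
  I            0.1042     0.03954       3.382
  C            0.5994       1.199     -0.5994
  E            0.7036       1.238       2.783
  solve Keq expr → x = -0.5994; check Q = 2.579
Then remove 0.2198 M of B.
Step 2:
                    B           M           X
  I            0.4838       1.238       2.783
  C           0.06994      0.1399    -0.06994
  E            0.5537       1.378       2.713
  solve Keq expr → x = -0.06994; check Q = 2.579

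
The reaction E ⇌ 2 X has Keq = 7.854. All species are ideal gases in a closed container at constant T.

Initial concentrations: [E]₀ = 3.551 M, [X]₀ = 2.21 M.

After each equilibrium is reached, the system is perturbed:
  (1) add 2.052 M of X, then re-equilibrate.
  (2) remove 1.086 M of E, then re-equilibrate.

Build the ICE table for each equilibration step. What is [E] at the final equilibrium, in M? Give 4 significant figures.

[E]_eq = 2.417 M

Q₀ = 1.375 vs Keq = 7.854 ⇒ Q<K, forward
Step 1:
                   E          X
  I            3.551       2.21
  C           -1.092      2.184
  E            2.459      4.394
  solve Keq expr → x = 1.092; check Q = 7.854
Then add 2.052 M of X.
Step 2:
                   E          X
  I            2.459      6.446
  C           0.7235     -1.447
  E            3.182      4.999
  solve Keq expr → x = -0.7235; check Q = 7.854
Then remove 1.086 M of E.
Step 3:
                   E          X
  I            2.096      4.999
  C           0.3211    -0.6421
  E            2.417      4.357
  solve Keq expr → x = -0.3211; check Q = 7.854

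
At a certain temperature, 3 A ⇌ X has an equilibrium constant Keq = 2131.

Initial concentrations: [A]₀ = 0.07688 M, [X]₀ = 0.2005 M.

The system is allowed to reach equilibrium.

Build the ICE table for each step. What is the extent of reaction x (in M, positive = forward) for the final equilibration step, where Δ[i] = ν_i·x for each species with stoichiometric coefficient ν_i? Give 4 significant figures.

Q₀ = 441.2 vs Keq = 2131 ⇒ Q<K, forward
Step 1:
                   A          X
  Initial    0.07688     0.2005
  Change    -0.03064    0.01021
  Equil      0.04624     0.2107
  solve Keq expr → x = 0.01021; check Q = 2131

x = 0.01021 M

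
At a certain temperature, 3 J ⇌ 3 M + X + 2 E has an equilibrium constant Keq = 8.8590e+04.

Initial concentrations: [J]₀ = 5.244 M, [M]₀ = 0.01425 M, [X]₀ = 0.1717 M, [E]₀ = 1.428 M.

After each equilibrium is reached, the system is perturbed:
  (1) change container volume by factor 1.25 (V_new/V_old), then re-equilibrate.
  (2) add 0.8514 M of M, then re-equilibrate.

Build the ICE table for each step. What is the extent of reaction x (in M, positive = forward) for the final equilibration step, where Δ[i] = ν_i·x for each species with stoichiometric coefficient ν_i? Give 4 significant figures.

Q₀ = 7.0256e-09 vs Keq = 8.8590e+04 ⇒ Q<K, forward
Step 1:
                  J         M         X         E
  I           5.244   0.01425    0.1717     1.428
  C          -4.872     4.872     1.624     3.248
  E          0.3725     4.886     1.796     4.676
  solve Keq expr → x = 1.624; check Q = 8.8590e+04
Then change container volume by factor 1.25 (V_new/V_old).
Step 2:
                  J         M         X         E
  I           0.298     3.909     1.436     3.741
  C        -0.05377   0.05377   0.01792   0.03585
  E          0.2442     3.962     1.454     3.776
  solve Keq expr → x = 0.01792; check Q = 8.8590e+04
Then add 0.8514 M of M.
Step 3:
                  J         M         X         E
  I          0.2442     4.814     1.454     3.776
  C         0.04691  -0.04691  -0.01564  -0.03127
  E          0.2911     4.767     1.439     3.745
  solve Keq expr → x = -0.01564; check Q = 8.8590e+04

x = -0.01564 M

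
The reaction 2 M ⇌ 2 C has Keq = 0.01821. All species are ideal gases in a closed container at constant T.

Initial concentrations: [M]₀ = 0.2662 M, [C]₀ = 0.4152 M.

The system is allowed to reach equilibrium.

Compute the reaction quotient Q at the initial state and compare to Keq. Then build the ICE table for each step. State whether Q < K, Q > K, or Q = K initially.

Q₀ = 2.433; Q > K (proceeds reverse)

Q₀ = 2.433 vs Keq = 0.01821 ⇒ Q>K, reverse
Step 1:
                   M          C
  I           0.2662     0.4152
  C           0.3342    -0.3342
  E           0.6004    0.08102
  solve Keq expr → x = -0.1671; check Q = 0.01821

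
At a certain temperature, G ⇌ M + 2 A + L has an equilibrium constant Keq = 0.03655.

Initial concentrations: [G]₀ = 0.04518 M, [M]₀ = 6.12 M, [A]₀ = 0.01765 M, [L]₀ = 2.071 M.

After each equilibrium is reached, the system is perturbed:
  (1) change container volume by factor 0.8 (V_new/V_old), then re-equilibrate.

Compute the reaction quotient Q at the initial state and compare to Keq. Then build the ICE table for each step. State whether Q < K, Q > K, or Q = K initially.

Q₀ = 0.08739; Q > K (proceeds reverse)

Q₀ = 0.08739 vs Keq = 0.03655 ⇒ Q>K, reverse
Step 1:
                   G          M          A          L
  Initial    0.04518       6.12    0.01765      2.071
  Change     0.00293   -0.00293   -0.00586   -0.00293
  Equil      0.04811      6.117    0.01179      2.068
  solve Keq expr → x = -0.00293; check Q = 0.03655
Then change container volume by factor 0.8 (V_new/V_old).
Step 2:
                   G          M          A          L
  Initial    0.06014      7.646    0.01474      2.585
  Change    0.002006  -0.002006  -0.004012  -0.002006
  Equil      0.06214      7.644    0.01073      2.583
  solve Keq expr → x = -0.002006; check Q = 0.03655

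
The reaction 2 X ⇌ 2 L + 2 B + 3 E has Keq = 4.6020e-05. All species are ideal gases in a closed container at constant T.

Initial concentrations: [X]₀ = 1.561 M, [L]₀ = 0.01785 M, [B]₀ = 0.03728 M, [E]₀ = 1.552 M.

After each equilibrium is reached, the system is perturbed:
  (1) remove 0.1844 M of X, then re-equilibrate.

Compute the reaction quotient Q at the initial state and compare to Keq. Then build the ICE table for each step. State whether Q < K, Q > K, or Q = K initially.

Q₀ = 6.7936e-07; Q < K (proceeds forward)

Q₀ = 6.7936e-07 vs Keq = 4.6020e-05 ⇒ Q<K, forward
Step 1:
                    X           L           B           E
  Initial       1.561     0.01785     0.03728       1.552
  Change     -0.04382     0.04382     0.04382     0.06574
  Equil         1.517     0.06167      0.0811       1.618
  solve Keq expr → x = 0.02191; check Q = 4.6020e-05
Then remove 0.1844 M of X.
Step 2:
                    X           L           B           E
  Initial       1.333     0.06167      0.0811       1.618
  Change     0.004104   -0.004104   -0.004104   -0.006156
  Equil         1.337     0.05757       0.077       1.612
  solve Keq expr → x = -0.002052; check Q = 4.6020e-05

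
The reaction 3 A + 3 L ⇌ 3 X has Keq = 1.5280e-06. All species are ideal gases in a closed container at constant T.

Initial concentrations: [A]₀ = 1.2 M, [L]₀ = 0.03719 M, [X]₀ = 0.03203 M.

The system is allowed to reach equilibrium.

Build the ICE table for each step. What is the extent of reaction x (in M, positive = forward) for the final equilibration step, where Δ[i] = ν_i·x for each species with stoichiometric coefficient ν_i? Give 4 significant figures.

Q₀ = 0.3697 vs Keq = 1.5280e-06 ⇒ Q>K, reverse
Step 1:
                  A         L         X
  init          1.2   0.03719   0.03203
  Δ         0.03106   0.03106  -0.03106
  eq          1.231   0.06825 9.6777e-04
  solve Keq expr → x = -0.01035; check Q = 1.5280e-06

x = -0.01035 M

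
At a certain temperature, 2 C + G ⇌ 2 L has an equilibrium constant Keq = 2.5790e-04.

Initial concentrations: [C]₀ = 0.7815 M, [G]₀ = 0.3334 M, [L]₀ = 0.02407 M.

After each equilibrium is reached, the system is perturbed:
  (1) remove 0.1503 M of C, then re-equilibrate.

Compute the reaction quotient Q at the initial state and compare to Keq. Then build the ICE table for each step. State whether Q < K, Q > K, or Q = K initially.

Q₀ = 0.002845 vs Keq = 2.5790e-04 ⇒ Q>K, reverse
Step 1:
                  C         G         L
  init       0.7815    0.3334   0.02407
  Δ         0.01658  0.008289  -0.01658
  eq         0.7981    0.3417  0.007492
  solve Keq expr → x = -0.008289; check Q = 2.5790e-04
Then remove 0.1503 M of C.
Step 2:
                  C         G         L
  init       0.6478    0.3417  0.007492
  Δ        0.001392 6.9582e-04 -0.001392
  eq         0.6492    0.3424    0.0061
  solve Keq expr → x = -6.9582e-04; check Q = 2.5790e-04

Q₀ = 0.002845; Q > K (proceeds reverse)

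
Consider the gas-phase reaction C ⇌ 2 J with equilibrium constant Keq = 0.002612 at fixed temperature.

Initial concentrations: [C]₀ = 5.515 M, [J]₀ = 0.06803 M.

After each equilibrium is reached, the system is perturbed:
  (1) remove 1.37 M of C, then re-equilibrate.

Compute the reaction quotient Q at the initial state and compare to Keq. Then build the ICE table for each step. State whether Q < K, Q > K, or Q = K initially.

Q₀ = 8.3918e-04; Q < K (proceeds forward)

Q₀ = 8.3918e-04 vs Keq = 0.002612 ⇒ Q<K, forward
Step 1:
                   C          J
  Initial      5.515    0.06803
  Change    -0.02585    0.05171
  Equil        5.489     0.1197
  solve Keq expr → x = 0.02585; check Q = 0.002612
Then remove 1.37 M of C.
Step 2:
                   C          J
  Initial      4.119     0.1197
  Change    0.007957   -0.01591
  Equil        4.127     0.1038
  solve Keq expr → x = -0.007957; check Q = 0.002612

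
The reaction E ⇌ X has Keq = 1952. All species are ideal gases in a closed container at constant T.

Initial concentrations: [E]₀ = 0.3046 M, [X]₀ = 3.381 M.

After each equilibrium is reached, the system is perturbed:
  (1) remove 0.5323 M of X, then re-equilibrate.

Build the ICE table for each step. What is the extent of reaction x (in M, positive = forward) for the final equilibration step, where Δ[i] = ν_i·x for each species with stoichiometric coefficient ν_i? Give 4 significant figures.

Q₀ = 11.1 vs Keq = 1952 ⇒ Q<K, forward
Step 1:
                  E         X
  Initial    0.3046     3.381
  Change    -0.3027    0.3027
  Equil    0.001887     3.684
  solve Keq expr → x = 0.3027; check Q = 1952
Then remove 0.5323 M of X.
Step 2:
                  E         X
  Initial  0.001887     3.151
  Change  -2.7256e-04 2.7256e-04
  Equil    0.001615     3.152
  solve Keq expr → x = 2.7256e-04; check Q = 1952

x = 2.7256e-04 M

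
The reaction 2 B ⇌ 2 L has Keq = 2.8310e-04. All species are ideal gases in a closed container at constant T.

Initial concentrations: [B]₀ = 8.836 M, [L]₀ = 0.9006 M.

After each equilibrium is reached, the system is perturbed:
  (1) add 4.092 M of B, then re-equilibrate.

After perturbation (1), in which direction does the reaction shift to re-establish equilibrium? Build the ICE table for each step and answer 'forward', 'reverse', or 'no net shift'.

Q₀ = 0.01039 vs Keq = 2.8310e-04 ⇒ Q>K, reverse
Step 1:
                  B         L
  I           8.836    0.9006
  C          0.7395   -0.7395
  E           9.575    0.1611
  solve Keq expr → x = -0.3697; check Q = 2.8310e-04
Then add 4.092 M of B.
Step 2:
                  B         L
  I           13.67    0.1611
  C        -0.06771   0.06771
  E            13.6    0.2288
  solve Keq expr → x = 0.03386; check Q = 2.8310e-04

Direction: forward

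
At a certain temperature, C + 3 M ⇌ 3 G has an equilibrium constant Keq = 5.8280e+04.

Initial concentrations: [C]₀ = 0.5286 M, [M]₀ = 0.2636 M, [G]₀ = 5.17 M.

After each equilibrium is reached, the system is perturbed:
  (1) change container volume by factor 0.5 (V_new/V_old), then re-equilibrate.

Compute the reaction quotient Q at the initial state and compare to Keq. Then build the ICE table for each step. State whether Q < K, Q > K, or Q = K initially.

Q₀ = 1.4273e+04 vs Keq = 5.8280e+04 ⇒ Q<K, forward
Step 1:
                   C          M          G
  init        0.5286     0.2636       5.17
  Δ         -0.03078   -0.09234    0.09234
  eq          0.4978     0.1713      5.262
  solve Keq expr → x = 0.03078; check Q = 5.8280e+04
Then change container volume by factor 0.5 (V_new/V_old).
Step 2:
                   C          M          G
  init        0.9956     0.3425      10.52
  Δ         -0.02229   -0.06686    0.06686
  eq          0.9734     0.2757      10.59
  solve Keq expr → x = 0.02229; check Q = 5.8280e+04

Q₀ = 1.4273e+04; Q < K (proceeds forward)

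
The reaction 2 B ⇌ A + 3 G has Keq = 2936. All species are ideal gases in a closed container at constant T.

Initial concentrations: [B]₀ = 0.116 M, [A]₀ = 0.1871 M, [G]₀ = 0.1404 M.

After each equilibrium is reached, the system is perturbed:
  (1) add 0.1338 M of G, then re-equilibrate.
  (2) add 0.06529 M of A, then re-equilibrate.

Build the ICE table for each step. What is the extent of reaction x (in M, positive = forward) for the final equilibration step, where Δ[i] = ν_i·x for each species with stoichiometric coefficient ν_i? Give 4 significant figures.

Q₀ = 0.03848 vs Keq = 2936 ⇒ Q<K, forward
Step 1:
                   B          A          G
  Initial      0.116     0.1871     0.1404
  Change     -0.1144    0.05721     0.1716
  Equil      0.00159     0.2443      0.312
  solve Keq expr → x = 0.05721; check Q = 2936
Then add 0.1338 M of G.
Step 2:
                   B          A          G
  Initial    0.00159     0.2443     0.4458
  Change    0.001107 -5.5363e-04  -0.001661
  Equil     0.002697     0.2438     0.4442
  solve Keq expr → x = -5.5363e-04; check Q = 2936
Then add 0.06529 M of A.
Step 3:
                   B          A          G
  Initial   0.002697      0.309     0.4442
  Change  3.3386e-04 -1.6693e-04 -5.0078e-04
  Equil     0.003031     0.3089     0.4437
  solve Keq expr → x = -1.6693e-04; check Q = 2936

x = -1.6693e-04 M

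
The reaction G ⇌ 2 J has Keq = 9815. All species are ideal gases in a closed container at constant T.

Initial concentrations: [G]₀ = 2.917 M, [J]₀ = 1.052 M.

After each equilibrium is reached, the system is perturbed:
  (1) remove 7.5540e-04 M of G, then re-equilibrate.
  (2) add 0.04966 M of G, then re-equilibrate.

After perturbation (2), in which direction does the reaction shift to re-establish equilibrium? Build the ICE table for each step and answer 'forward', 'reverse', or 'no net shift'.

Direction: forward

Q₀ = 0.3794 vs Keq = 9815 ⇒ Q<K, forward
Step 1:
                    G           J
  Initial       2.917       1.052
  Change       -2.912       5.824
  Equil      0.004818       6.876
  solve Keq expr → x = 2.912; check Q = 9815
Then remove 7.5540e-04 M of G.
Step 2:
                    G           J
  Initial    0.004062       6.876
  Change   7.5329e-04   -0.001507
  Equil      0.004815       6.875
  solve Keq expr → x = -7.5329e-04; check Q = 9815
Then add 0.04966 M of G.
Step 3:
                    G           J
  Initial     0.05448       6.875
  Change     -0.04952     0.09904
  Equil      0.004955       6.974
  solve Keq expr → x = 0.04952; check Q = 9815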